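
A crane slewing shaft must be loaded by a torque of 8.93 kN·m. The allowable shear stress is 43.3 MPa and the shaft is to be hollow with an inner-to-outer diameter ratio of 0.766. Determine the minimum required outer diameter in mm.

For a hollow shaft with d_i/d_o = 0.766: τ_max = 16T/(π d_o³ (1−k⁴)), so d_o = [16T/(π τ_allow (1−k⁴))]^(1/3) = [16·8930/(π·4.33×10^7·0.6557)]^(1/3) = 0.1170 m.

117 mm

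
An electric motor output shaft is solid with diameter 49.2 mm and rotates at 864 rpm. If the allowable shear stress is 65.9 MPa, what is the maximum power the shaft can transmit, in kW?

J = πd⁴/32 = π(0.0492)⁴/32 = 5.753×10^-7 m⁴.
T_max = τ_allow·J/r = 6.59×10^7 × 5.753×10^-7 / 0.0246 = 1541 N·m.
ω = 2π·864/60 = 90.48 rad/s, so P_max = T_max·ω = 1.394×10^5 W.

139 kW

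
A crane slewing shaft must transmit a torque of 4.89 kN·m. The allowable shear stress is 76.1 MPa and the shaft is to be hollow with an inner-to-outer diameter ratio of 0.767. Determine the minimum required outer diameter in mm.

79.4 mm

For a hollow shaft with d_i/d_o = 0.767: τ_max = 16T/(π d_o³ (1−k⁴)), so d_o = [16T/(π τ_allow (1−k⁴))]^(1/3) = [16·4890/(π·7.61×10^7·0.6539)]^(1/3) = 0.07939 m.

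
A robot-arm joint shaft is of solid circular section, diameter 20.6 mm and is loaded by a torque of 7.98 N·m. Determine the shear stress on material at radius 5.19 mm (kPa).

J = πd⁴/32 = π(0.0206)⁴/32 = 1.768×10^-8 m⁴.
Shear stress varies linearly with radius: τ = T·r/J = 7.980 × 0.00519 / 1.768×10^-8 = 2.343×10^6 Pa.

2340 kPa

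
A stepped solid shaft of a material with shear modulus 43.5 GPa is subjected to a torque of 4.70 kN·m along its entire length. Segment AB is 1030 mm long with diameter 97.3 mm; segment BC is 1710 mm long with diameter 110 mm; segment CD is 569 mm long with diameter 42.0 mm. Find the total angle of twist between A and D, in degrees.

13.0°

J_AB = π(0.0973)⁴/32 = 8.80×10^-6 m⁴; J_BC = π(0.110)⁴/32 = 1.44×10^-5 m⁴; J_CD = π(0.0420)⁴/32 = 3.05×10^-7 m⁴.
θ = (T/G)·Σ L_i/J_i = (4700/43.5×10⁹)·(1.03/8.80×10^-6 + 1.71/1.44×10^-5 + 0.569/3.05×10^-7) = 0.2267 rad.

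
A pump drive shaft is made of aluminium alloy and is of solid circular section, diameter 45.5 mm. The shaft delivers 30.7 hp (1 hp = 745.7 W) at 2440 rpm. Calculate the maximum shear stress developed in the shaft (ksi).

0.703 ksi

ω = 2π·2440/60 = 255.5 rad/s, so T = P/ω = 30.7×745.7 / 255.5 = 89.60 N·m.
J = πd⁴/32 = π(0.0455)⁴/32 = 4.208×10^-7 m⁴.
τ_max = T·r/J = 89.60 × 0.0227 / 4.208×10^-7 = 4.844×10^6 Pa.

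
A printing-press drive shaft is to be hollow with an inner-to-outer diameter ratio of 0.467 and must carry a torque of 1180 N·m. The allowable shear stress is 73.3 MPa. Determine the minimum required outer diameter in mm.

For a hollow shaft with d_i/d_o = 0.467: τ_max = 16T/(π d_o³ (1−k⁴)), so d_o = [16T/(π τ_allow (1−k⁴))]^(1/3) = [16·1180/(π·7.33×10^7·0.9524)]^(1/3) = 0.04415 m.

44.2 mm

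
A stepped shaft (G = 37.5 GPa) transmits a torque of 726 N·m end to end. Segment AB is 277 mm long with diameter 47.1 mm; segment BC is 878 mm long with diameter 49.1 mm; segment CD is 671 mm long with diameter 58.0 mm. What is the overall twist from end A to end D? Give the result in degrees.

J_AB = π(0.0471)⁴/32 = 4.83×10^-7 m⁴; J_BC = π(0.0491)⁴/32 = 5.71×10^-7 m⁴; J_CD = π(0.0580)⁴/32 = 1.11×10^-6 m⁴.
θ = (T/G)·Σ L_i/J_i = (726.0/37.5×10⁹)·(0.277/4.83×10^-7 + 0.878/5.71×10^-7 + 0.671/1.11×10^-6) = 0.05258 rad.

3.01°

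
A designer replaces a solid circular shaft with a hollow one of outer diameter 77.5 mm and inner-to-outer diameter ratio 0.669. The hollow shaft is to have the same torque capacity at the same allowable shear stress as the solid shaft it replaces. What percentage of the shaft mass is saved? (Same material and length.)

35.9 %

Equal τ_max and T ⇒ the solid shaft needs d_s³ = d_o³(1−k⁴), so d_s = 77.5·(1−0.669⁴)^(1/3) = 71.94 mm.
Area ratio A_h/A_s = d_o²(1−k²)/d_s² = (1−k²)/(1−k⁴)^(2/3) = 0.6412.
Mass saving = 1 − 0.6412 = 35.9 %.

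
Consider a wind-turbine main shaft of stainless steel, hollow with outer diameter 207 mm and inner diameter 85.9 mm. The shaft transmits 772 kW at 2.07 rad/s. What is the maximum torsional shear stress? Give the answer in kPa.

ω = 2.07 rad/s, so T = P/ω = 772×10³ / 2.070 = 372900 N·m.
J = π(d_o⁴ − d_i⁴)/32 = π(0.207⁴ − 0.0859⁴)/32 = 1.749×10^-4 m⁴.
τ_max = T·r/J = 372900 × 0.103 / 1.749×10^-4 = 2.207×10^8 Pa.

221000 kPa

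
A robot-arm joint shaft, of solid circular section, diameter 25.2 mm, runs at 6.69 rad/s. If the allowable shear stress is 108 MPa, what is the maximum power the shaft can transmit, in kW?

2.27 kW

J = πd⁴/32 = π(0.0252)⁴/32 = 3.959×10^-8 m⁴.
T_max = τ_allow·J/r = 1.08×10^8 × 3.959×10^-8 / 0.0126 = 339.4 N·m.
ω = 6.69 rad/s, so P_max = T_max·ω = 2270 W.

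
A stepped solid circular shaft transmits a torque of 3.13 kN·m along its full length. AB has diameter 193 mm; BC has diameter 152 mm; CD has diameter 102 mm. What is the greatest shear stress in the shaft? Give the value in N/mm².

15.0 N/mm²

Under the same torque, τ_max = 16T/(πd³) is largest where d is smallest — segment CD (d = 102 mm).
τ_max = 16·3130/(π·(0.102)³) = 1.502×10^7 Pa.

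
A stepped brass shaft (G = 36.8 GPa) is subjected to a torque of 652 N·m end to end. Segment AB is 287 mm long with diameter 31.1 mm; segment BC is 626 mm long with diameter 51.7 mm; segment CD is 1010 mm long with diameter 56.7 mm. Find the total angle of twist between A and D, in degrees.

J_AB = π(0.0311)⁴/32 = 9.18×10^-8 m⁴; J_BC = π(0.0517)⁴/32 = 7.01×10^-7 m⁴; J_CD = π(0.0567)⁴/32 = 1.01×10^-6 m⁴.
θ = (T/G)·Σ L_i/J_i = (652.0/36.8×10⁹)·(0.287/9.18×10^-8 + 0.626/7.01×10^-7 + 1.01/1.01×10^-6) = 0.08881 rad.

5.09°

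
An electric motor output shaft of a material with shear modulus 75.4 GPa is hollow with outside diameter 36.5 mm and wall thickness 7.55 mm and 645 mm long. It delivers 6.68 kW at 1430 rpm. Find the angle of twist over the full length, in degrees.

ω = 2π·1430/60 = 149.7 rad/s, so T = P/ω = 6.68×10³ / 149.7 = 44.61 N·m.
J = π(d_o⁴ − d_i⁴)/32 = π(0.0365⁴ − 0.0214⁴)/32 = 1.537×10^-7 m⁴.
θ = T·L/(G·J) = 44.61 × 0.645 / (75.4×10⁹ × 1.537×10^-7) = 2.483×10^-3 rad.

0.142°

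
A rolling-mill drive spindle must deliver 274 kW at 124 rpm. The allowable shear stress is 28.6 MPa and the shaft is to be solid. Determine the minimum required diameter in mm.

ω = 2π·124/60 = 12.99 rad/s, so T = P/ω = 274×10³ / 12.99 = 21100 N·m.
For a solid shaft τ_max = 16T/(πd³), so d = (16T/(π τ_allow))^(1/3) = (16·21100/(π·2.86×10^7))^(1/3) = 0.1555 m.

155 mm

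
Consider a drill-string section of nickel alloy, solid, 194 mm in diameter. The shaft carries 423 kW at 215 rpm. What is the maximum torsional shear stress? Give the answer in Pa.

ω = 2π·215/60 = 22.51 rad/s, so T = P/ω = 423×10³ / 22.51 = 18790 N·m.
J = πd⁴/32 = π(0.194)⁴/32 = 1.391×10^-4 m⁴.
τ_max = T·r/J = 18790 × 0.0970 / 1.391×10^-4 = 1.311×10^7 Pa.

1.31e7 Pa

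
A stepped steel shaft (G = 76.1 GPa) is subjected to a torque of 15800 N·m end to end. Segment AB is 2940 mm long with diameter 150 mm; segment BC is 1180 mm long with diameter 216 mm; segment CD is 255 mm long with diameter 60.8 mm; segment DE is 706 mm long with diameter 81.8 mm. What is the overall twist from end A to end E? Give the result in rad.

J_AB = π(0.150)⁴/32 = 4.97×10^-5 m⁴; J_BC = π(0.216)⁴/32 = 2.14×10^-4 m⁴; J_CD = π(0.0608)⁴/32 = 1.34×10^-6 m⁴; J_DE = π(0.0818)⁴/32 = 4.40×10^-6 m⁴.
θ = (T/G)·Σ L_i/J_i = (15800/76.1×10⁹)·(2.94/4.97×10^-5 + 1.18/2.14×10^-4 + 0.255/1.34×10^-6 + 0.706/4.40×10^-6) = 0.08624 rad.

0.0862 rad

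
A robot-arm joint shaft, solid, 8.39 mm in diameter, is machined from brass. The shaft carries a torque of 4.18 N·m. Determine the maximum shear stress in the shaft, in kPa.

36000 kPa

J = πd⁴/32 = π(0.00839)⁴/32 = 4.865×10^-10 m⁴.
τ_max = T·r/J = 4.180 × 0.00419 / 4.865×10^-10 = 3.605×10^7 Pa.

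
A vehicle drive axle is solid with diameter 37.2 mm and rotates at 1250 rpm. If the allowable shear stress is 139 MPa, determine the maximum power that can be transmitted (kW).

J = πd⁴/32 = π(0.0372)⁴/32 = 1.880×10^-7 m⁴.
T_max = τ_allow·J/r = 1.39×10^8 × 1.880×10^-7 / 0.0186 = 1405 N·m.
ω = 2π·1250/60 = 130.9 rad/s, so P_max = T_max·ω = 1.839×10^5 W.

184 kW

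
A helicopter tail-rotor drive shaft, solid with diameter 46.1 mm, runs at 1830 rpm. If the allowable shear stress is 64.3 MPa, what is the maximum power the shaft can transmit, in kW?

J = πd⁴/32 = π(0.0461)⁴/32 = 4.434×10^-7 m⁴.
T_max = τ_allow·J/r = 6.43×10^7 × 4.434×10^-7 / 0.0231 = 1237 N·m.
ω = 2π·1830/60 = 191.6 rad/s, so P_max = T_max·ω = 2.370×10^5 W.

237 kW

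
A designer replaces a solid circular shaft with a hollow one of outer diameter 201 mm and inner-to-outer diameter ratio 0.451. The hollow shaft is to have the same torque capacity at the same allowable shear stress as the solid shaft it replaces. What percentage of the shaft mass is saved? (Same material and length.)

Equal τ_max and T ⇒ the solid shaft needs d_s³ = d_o³(1−k⁴), so d_s = 201·(1−0.451⁴)^(1/3) = 198.2 mm.
Area ratio A_h/A_s = d_o²(1−k²)/d_s² = (1−k²)/(1−k⁴)^(2/3) = 0.8194.
Mass saving = 1 − 0.8194 = 18.1 %.

18.1 %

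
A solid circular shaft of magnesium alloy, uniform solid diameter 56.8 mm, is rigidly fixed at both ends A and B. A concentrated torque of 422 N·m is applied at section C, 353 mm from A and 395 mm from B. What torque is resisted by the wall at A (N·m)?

With uniform GJ and both ends fixed, compatibility θ_AC = θ_CB gives T_A·a = T_B·b, together with T_A + T_B = T₀.
T_A = T₀·b/(a+b) = 422.0·395/748.0 = 222.8 N·m; T_B = 199.2 N·m.

223 N·m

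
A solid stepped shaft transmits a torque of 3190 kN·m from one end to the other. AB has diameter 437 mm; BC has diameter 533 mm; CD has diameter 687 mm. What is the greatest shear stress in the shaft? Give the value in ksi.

28.2 ksi

Under the same torque, τ_max = 16T/(πd³) is largest where d is smallest — segment AB (d = 437 mm).
τ_max = 16·3.190e6/(π·(0.437)³) = 1.947×10^8 Pa.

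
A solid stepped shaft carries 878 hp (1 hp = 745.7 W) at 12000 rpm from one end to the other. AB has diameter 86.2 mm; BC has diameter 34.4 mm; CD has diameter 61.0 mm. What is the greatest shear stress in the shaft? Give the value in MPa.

ω = 2π·12000/60 = 1257 rad/s, so T = P/ω = 878×745.7 / 1257 = 521.0 N·m.
Under the same torque, τ_max = 16T/(πd³) is largest where d is smallest — segment BC (d = 34.4 mm).
τ_max = 16·521.0/(π·(0.0344)³) = 6.518×10^7 Pa.

65.2 MPa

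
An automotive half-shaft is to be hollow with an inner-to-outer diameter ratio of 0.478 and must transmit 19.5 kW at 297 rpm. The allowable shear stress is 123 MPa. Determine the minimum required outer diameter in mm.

ω = 2π·297/60 = 31.10 rad/s, so T = P/ω = 19.5×10³ / 31.10 = 627.0 N·m.
For a hollow shaft with d_i/d_o = 0.478: τ_max = 16T/(π d_o³ (1−k⁴)), so d_o = [16T/(π τ_allow (1−k⁴))]^(1/3) = [16·627.0/(π·1.23×10^8·0.9478)]^(1/3) = 0.03014 m.

30.1 mm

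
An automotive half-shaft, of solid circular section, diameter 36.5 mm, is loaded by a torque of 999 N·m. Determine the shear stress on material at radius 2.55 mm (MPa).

J = πd⁴/32 = π(0.0365)⁴/32 = 1.742×10^-7 m⁴.
Shear stress varies linearly with radius: τ = T·r/J = 999.0 × 0.00255 / 1.742×10^-7 = 1.462×10^7 Pa.

14.6 MPa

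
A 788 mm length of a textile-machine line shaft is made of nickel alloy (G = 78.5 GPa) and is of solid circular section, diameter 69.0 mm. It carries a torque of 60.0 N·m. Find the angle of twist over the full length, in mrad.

J = πd⁴/32 = π(0.0690)⁴/32 = 2.225×10^-6 m⁴.
θ = T·L/(G·J) = 60.00 × 0.788 / (78.5×10⁹ × 2.225×10^-6) = 2.707×10^-4 rad.

0.271 mrad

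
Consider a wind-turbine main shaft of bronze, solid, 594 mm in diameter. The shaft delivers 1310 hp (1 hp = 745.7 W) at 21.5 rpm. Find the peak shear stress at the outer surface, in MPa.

ω = 2π·21.5/60 = 2.251 rad/s, so T = P/ω = 1310×745.7 / 2.251 = 433900 N·m.
J = πd⁴/32 = π(0.594)⁴/32 = 0.01222 m⁴.
τ_max = T·r/J = 433900 × 0.297 / 0.01222 = 1.054×10^7 Pa.

10.5 MPa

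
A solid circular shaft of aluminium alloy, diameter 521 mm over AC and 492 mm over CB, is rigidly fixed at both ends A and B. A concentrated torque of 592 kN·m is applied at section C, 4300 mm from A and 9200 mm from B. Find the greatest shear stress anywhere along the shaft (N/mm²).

Compatibility: T_A·a/J_AC = T_B·b/J_CB with T_A + T_B = T₀.
J_AC = 7.23×10^-3 m⁴, J_CB = 5.75×10^-3 m⁴, so T_A = T₀·(J_AC/a)/((J_AC/a)+(J_CB/b)) = 431600 N·m, T_B = 160400 N·m.
τ in each portion: τ_AC = 1.55×10^7 Pa, τ_CB = 6.86×10^6 Pa; maximum is in AC.
τ_max = T_AC·r/J = 431600·0.261/7.23×10^-3 = 1.554×10^7 Pa.

15.5 N/mm²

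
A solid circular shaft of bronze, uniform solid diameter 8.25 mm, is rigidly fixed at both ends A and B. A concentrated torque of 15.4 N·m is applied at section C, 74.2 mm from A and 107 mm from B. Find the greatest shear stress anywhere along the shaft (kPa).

82500 kPa

With uniform GJ and both ends fixed, compatibility θ_AC = θ_CB gives T_A·a = T_B·b, together with T_A + T_B = T₀.
T_A = T₀·b/(a+b) = 15.40·107/181.2 = 9.094 N·m; T_B = 6.306 N·m.
τ in each portion: τ_AC = 8.25×10^7 Pa, τ_CB = 5.72×10^7 Pa; maximum is in AC.
τ_max = T_AC·r/J = 9.094·0.00413/4.55×10^-10 = 8.248×10^7 Pa.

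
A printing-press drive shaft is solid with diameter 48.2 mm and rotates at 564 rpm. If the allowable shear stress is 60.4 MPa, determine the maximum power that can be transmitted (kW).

78.4 kW

J = πd⁴/32 = π(0.0482)⁴/32 = 5.299×10^-7 m⁴.
T_max = τ_allow·J/r = 6.04×10^7 × 5.299×10^-7 / 0.0241 = 1328 N·m.
ω = 2π·564/60 = 59.06 rad/s, so P_max = T_max·ω = 7.844×10^4 W.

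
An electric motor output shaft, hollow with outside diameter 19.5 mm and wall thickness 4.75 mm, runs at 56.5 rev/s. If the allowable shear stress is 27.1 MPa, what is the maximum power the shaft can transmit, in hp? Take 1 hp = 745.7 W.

17.5 hp

J = π(d_o⁴ − d_i⁴)/32 = π(0.0195⁴ − 0.0100⁴)/32 = 1.321×10^-8 m⁴.
T_max = τ_allow·J/r = 2.71×10^7 × 1.321×10^-8 / 0.00975 = 36.73 N·m.
ω = 2π·56.5 = 355.0 rad/s, so P_max = T_max·ω = 1.304×10^4 W.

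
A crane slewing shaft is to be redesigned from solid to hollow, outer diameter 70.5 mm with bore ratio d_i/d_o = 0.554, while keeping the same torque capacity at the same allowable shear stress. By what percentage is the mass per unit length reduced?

26.0 %

Equal τ_max and T ⇒ the solid shaft needs d_s³ = d_o³(1−k⁴), so d_s = 70.5·(1−0.554⁴)^(1/3) = 68.21 mm.
Area ratio A_h/A_s = d_o²(1−k²)/d_s² = (1−k²)/(1−k⁴)^(2/3) = 0.7403.
Mass saving = 1 − 0.7403 = 26.0 %.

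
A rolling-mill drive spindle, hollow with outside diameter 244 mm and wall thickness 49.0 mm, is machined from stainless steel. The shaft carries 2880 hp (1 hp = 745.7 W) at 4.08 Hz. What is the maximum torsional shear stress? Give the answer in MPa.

33.7 MPa

ω = 2π·4.08 = 25.64 rad/s, so T = P/ω = 2880×745.7 / 25.64 = 83780 N·m.
J = π(d_o⁴ − d_i⁴)/32 = π(0.244⁴ − 0.146⁴)/32 = 3.034×10^-4 m⁴.
τ_max = T·r/J = 83780 × 0.122 / 3.034×10^-4 = 3.369×10^7 Pa.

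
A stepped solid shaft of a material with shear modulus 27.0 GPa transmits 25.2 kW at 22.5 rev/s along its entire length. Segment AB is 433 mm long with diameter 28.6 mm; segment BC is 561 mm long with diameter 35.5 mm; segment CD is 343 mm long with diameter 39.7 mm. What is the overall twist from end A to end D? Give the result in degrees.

ω = 2π·22.5 = 141.4 rad/s, so T = P/ω = 25.2×10³ / 141.4 = 178.3 N·m.
J_AB = π(0.0286)⁴/32 = 6.57×10^-8 m⁴; J_BC = π(0.0355)⁴/32 = 1.56×10^-7 m⁴; J_CD = π(0.0397)⁴/32 = 2.44×10^-7 m⁴.
θ = (T/G)·Σ L_i/J_i = (178.3/27.0×10⁹)·(0.433/6.57×10^-8 + 0.561/1.56×10^-7 + 0.343/2.44×10^-7) = 0.07656 rad.

4.39°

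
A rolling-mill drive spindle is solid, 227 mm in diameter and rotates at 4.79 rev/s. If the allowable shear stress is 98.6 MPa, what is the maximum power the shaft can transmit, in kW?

6820 kW

J = πd⁴/32 = π(0.227)⁴/32 = 2.607×10^-4 m⁴.
T_max = τ_allow·J/r = 9.86×10^7 × 2.607×10^-4 / 0.114 = 226500 N·m.
ω = 2π·4.79 = 30.10 rad/s, so P_max = T_max·ω = 6.816×10^6 W.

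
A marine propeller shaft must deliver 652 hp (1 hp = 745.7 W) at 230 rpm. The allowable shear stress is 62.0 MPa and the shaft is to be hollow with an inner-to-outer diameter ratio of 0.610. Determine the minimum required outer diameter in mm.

124 mm

ω = 2π·230/60 = 24.09 rad/s, so T = P/ω = 652×745.7 / 24.09 = 20190 N·m.
For a hollow shaft with d_i/d_o = 0.610: τ_max = 16T/(π d_o³ (1−k⁴)), so d_o = [16T/(π τ_allow (1−k⁴))]^(1/3) = [16·20190/(π·6.20×10^7·0.8615)]^(1/3) = 0.1244 m.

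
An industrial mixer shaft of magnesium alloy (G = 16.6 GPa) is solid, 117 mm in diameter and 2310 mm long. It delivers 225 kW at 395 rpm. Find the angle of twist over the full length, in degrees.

2.36°

ω = 2π·395/60 = 41.36 rad/s, so T = P/ω = 225×10³ / 41.36 = 5439 N·m.
J = πd⁴/32 = π(0.117)⁴/32 = 1.840×10^-5 m⁴.
θ = T·L/(G·J) = 5439 × 2.31 / (16.6×10⁹ × 1.840×10^-5) = 0.04115 rad.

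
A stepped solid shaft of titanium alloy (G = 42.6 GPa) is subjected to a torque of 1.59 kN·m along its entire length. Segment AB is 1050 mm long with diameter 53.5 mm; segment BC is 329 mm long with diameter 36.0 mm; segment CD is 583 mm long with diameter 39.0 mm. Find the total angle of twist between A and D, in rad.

0.219 rad

J_AB = π(0.0535)⁴/32 = 8.04×10^-7 m⁴; J_BC = π(0.0360)⁴/32 = 1.65×10^-7 m⁴; J_CD = π(0.0390)⁴/32 = 2.27×10^-7 m⁴.
θ = (T/G)·Σ L_i/J_i = (1590/42.6×10⁹)·(1.05/8.04×10^-7 + 0.329/1.65×10^-7 + 0.583/2.27×10^-7) = 0.2190 rad.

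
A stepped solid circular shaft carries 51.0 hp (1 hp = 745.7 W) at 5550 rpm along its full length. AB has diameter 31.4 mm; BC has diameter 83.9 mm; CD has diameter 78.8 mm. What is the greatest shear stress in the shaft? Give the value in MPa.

10.8 MPa

ω = 2π·5550/60 = 581.2 rad/s, so T = P/ω = 51.0×745.7 / 581.2 = 65.44 N·m.
Under the same torque, τ_max = 16T/(πd³) is largest where d is smallest — segment AB (d = 31.4 mm).
τ_max = 16·65.44/(π·(0.0314)³) = 1.076×10^7 Pa.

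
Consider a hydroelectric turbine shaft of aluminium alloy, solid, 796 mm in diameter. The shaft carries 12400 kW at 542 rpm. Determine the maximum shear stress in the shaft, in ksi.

ω = 2π·542/60 = 56.76 rad/s, so T = P/ω = 12400×10³ / 56.76 = 218500 N·m.
J = πd⁴/32 = π(0.796)⁴/32 = 0.03941 m⁴.
τ_max = T·r/J = 218500 × 0.398 / 0.03941 = 2.206×10^6 Pa.

0.320 ksi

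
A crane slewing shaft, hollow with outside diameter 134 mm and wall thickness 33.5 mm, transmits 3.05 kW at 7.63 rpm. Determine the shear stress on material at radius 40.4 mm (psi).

ω = 2π·7.63/60 = 0.7990 rad/s, so T = P/ω = 3.05×10³ / 0.7990 = 3817 N·m.
J = π(d_o⁴ − d_i⁴)/32 = π(0.134⁴ − 0.0670⁴)/32 = 2.967×10^-5 m⁴.
Shear stress varies linearly with radius: τ = T·r/J = 3817 × 0.0404 / 2.967×10^-5 = 5.197×10^6 Pa.

754 psi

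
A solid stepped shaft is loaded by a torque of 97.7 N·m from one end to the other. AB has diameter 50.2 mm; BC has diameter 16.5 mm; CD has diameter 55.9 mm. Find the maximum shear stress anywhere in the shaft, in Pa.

1.11e8 Pa

Under the same torque, τ_max = 16T/(πd³) is largest where d is smallest — segment BC (d = 16.5 mm).
τ_max = 16·97.70/(π·(0.0165)³) = 1.108×10^8 Pa.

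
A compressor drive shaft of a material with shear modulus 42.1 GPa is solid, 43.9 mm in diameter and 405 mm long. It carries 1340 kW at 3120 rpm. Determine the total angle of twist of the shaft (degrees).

ω = 2π·3120/60 = 326.7 rad/s, so T = P/ω = 1340×10³ / 326.7 = 4101 N·m.
J = πd⁴/32 = π(0.0439)⁴/32 = 3.646×10^-7 m⁴.
θ = T·L/(G·J) = 4101 × 0.405 / (42.1×10⁹ × 3.646×10^-7) = 0.1082 rad.

6.20°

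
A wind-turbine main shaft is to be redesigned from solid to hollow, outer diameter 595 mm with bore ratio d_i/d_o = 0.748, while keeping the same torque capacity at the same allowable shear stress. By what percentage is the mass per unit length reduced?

43.4 %

Equal τ_max and T ⇒ the solid shaft needs d_s³ = d_o³(1−k⁴), so d_s = 595·(1−0.748⁴)^(1/3) = 525.0 mm.
Area ratio A_h/A_s = d_o²(1−k²)/d_s² = (1−k²)/(1−k⁴)^(2/3) = 0.5658.
Mass saving = 1 − 0.5658 = 43.4 %.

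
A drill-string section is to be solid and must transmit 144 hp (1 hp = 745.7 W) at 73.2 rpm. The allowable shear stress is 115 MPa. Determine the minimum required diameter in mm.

ω = 2π·73.2/60 = 7.665 rad/s, so T = P/ω = 144×745.7 / 7.665 = 14010 N·m.
For a solid shaft τ_max = 16T/(πd³), so d = (16T/(π τ_allow))^(1/3) = (16·14010/(π·1.15×10^8))^(1/3) = 0.08529 m.

85.3 mm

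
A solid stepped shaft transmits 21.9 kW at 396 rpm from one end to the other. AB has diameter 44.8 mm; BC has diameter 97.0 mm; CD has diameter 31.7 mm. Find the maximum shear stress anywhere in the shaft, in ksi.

ω = 2π·396/60 = 41.47 rad/s, so T = P/ω = 21.9×10³ / 41.47 = 528.1 N·m.
Under the same torque, τ_max = 16T/(πd³) is largest where d is smallest — segment CD (d = 31.7 mm).
τ_max = 16·528.1/(π·(0.0317)³) = 8.443×10^7 Pa.

12.2 ksi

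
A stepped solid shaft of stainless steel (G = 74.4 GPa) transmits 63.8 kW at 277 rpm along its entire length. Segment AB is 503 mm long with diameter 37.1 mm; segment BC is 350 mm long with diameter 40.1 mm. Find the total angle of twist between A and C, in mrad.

ω = 2π·277/60 = 29.01 rad/s, so T = P/ω = 63.8×10³ / 29.01 = 2199 N·m.
J_AB = π(0.0371)⁴/32 = 1.86×10^-7 m⁴; J_BC = π(0.0401)⁴/32 = 2.54×10^-7 m⁴.
θ = (T/G)·Σ L_i/J_i = (2199/74.4×10⁹)·(0.503/1.86×10^-7 + 0.350/2.54×10^-7) = 0.1207 rad.

121 mrad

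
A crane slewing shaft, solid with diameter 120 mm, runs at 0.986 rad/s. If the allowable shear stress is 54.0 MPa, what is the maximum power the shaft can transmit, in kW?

J = πd⁴/32 = π(0.120)⁴/32 = 2.036×10^-5 m⁴.
T_max = τ_allow·J/r = 5.40×10^7 × 2.036×10^-5 / 0.0600 = 18320 N·m.
ω = 0.986 rad/s, so P_max = T_max·ω = 1.807×10^4 W.

18.1 kW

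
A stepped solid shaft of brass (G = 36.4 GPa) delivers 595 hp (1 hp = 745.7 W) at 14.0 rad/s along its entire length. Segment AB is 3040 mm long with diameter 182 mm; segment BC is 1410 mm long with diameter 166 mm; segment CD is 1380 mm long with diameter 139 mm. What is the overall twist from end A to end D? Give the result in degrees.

ω = 14.0 rad/s, so T = P/ω = 595×745.7 / 14.00 = 31690 N·m.
J_AB = π(0.182)⁴/32 = 1.08×10^-4 m⁴; J_BC = π(0.166)⁴/32 = 7.45×10^-5 m⁴; J_CD = π(0.139)⁴/32 = 3.66×10^-5 m⁴.
θ = (T/G)·Σ L_i/J_i = (31690/36.4×10⁹)·(3.04/1.08×10^-4 + 1.41/7.45×10^-5 + 1.38/3.66×10^-5) = 0.07382 rad.

4.23°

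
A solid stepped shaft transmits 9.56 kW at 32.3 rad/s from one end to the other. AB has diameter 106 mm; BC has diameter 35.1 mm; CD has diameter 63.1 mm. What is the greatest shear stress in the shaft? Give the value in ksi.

5.06 ksi

ω = 32.3 rad/s, so T = P/ω = 9.56×10³ / 32.30 = 296.0 N·m.
Under the same torque, τ_max = 16T/(πd³) is largest where d is smallest — segment BC (d = 35.1 mm).
τ_max = 16·296.0/(π·(0.0351)³) = 3.486×10^7 Pa.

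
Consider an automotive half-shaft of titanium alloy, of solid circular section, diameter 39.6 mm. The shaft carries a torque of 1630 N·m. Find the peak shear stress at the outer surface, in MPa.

J = πd⁴/32 = π(0.0396)⁴/32 = 2.414×10^-7 m⁴.
τ_max = T·r/J = 1630 × 0.0198 / 2.414×10^-7 = 1.337×10^8 Pa.

134 MPa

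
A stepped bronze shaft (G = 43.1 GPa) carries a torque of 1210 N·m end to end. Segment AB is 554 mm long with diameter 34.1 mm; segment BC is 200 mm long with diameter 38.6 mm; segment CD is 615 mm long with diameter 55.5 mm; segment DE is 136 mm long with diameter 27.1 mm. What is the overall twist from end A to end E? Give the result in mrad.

J_AB = π(0.0341)⁴/32 = 1.33×10^-7 m⁴; J_BC = π(0.0386)⁴/32 = 2.18×10^-7 m⁴; J_CD = π(0.0555)⁴/32 = 9.31×10^-7 m⁴; J_DE = π(0.0271)⁴/32 = 5.30×10^-8 m⁴.
θ = (T/G)·Σ L_i/J_i = (1210/43.1×10⁹)·(0.554/1.33×10^-7 + 0.200/2.18×10^-7 + 0.615/9.31×10^-7 + 0.136/5.30×10^-8) = 0.2336 rad.

234 mrad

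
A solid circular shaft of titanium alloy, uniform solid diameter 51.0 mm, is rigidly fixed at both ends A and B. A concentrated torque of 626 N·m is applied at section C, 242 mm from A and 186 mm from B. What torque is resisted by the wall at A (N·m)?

272 N·m

With uniform GJ and both ends fixed, compatibility θ_AC = θ_CB gives T_A·a = T_B·b, together with T_A + T_B = T₀.
T_A = T₀·b/(a+b) = 626.0·186/428.0 = 272.0 N·m; T_B = 354.0 N·m.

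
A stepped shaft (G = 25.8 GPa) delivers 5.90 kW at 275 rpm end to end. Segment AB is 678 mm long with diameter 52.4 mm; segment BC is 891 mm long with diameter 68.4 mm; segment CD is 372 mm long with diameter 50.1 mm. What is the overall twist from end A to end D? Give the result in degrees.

0.879°

ω = 2π·275/60 = 28.80 rad/s, so T = P/ω = 5.90×10³ / 28.80 = 204.9 N·m.
J_AB = π(0.0524)⁴/32 = 7.40×10^-7 m⁴; J_BC = π(0.0684)⁴/32 = 2.15×10^-6 m⁴; J_CD = π(0.0501)⁴/32 = 6.19×10^-7 m⁴.
θ = (T/G)·Σ L_i/J_i = (204.9/25.8×10⁹)·(0.678/7.40×10^-7 + 0.891/2.15×10^-6 + 0.372/6.19×10^-7) = 0.01534 rad.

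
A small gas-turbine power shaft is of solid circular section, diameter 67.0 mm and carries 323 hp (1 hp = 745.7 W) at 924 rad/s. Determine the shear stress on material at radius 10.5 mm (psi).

201 psi

ω = 924 rad/s, so T = P/ω = 323×745.7 / 924.0 = 260.7 N·m.
J = πd⁴/32 = π(0.0670)⁴/32 = 1.978×10^-6 m⁴.
Shear stress varies linearly with radius: τ = T·r/J = 260.7 × 0.0105 / 1.978×10^-6 = 1.384×10^6 Pa.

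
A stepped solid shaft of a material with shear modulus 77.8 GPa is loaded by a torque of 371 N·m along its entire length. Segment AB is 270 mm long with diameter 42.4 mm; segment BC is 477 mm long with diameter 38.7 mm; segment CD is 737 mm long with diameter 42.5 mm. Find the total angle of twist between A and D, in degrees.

J_AB = π(0.0424)⁴/32 = 3.17×10^-7 m⁴; J_BC = π(0.0387)⁴/32 = 2.20×10^-7 m⁴; J_CD = π(0.0425)⁴/32 = 3.20×10^-7 m⁴.
θ = (T/G)·Σ L_i/J_i = (371.0/77.8×10⁹)·(0.270/3.17×10^-7 + 0.477/2.20×10^-7 + 0.737/3.20×10^-7) = 0.02536 rad.

1.45°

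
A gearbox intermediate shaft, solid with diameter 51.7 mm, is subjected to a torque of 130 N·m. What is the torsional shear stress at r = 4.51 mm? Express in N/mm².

0.836 N/mm²

J = πd⁴/32 = π(0.0517)⁴/32 = 7.014×10^-7 m⁴.
Shear stress varies linearly with radius: τ = T·r/J = 130.0 × 0.00451 / 7.014×10^-7 = 8.359×10^5 Pa.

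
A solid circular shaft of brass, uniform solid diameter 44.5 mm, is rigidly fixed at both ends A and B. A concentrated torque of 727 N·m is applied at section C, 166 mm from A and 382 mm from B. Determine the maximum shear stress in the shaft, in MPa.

With uniform GJ and both ends fixed, compatibility θ_AC = θ_CB gives T_A·a = T_B·b, together with T_A + T_B = T₀.
T_A = T₀·b/(a+b) = 727.0·382/548.0 = 506.8 N·m; T_B = 220.2 N·m.
τ in each portion: τ_AC = 2.93×10^7 Pa, τ_CB = 1.27×10^7 Pa; maximum is in AC.
τ_max = T_AC·r/J = 506.8·0.0222/3.85×10^-7 = 2.929×10^7 Pa.

29.3 MPa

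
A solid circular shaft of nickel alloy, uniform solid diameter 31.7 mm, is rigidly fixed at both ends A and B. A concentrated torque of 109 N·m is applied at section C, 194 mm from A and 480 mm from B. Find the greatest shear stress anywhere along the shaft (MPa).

12.4 MPa

With uniform GJ and both ends fixed, compatibility θ_AC = θ_CB gives T_A·a = T_B·b, together with T_A + T_B = T₀.
T_A = T₀·b/(a+b) = 109.0·480/674.0 = 77.63 N·m; T_B = 31.37 N·m.
τ in each portion: τ_AC = 1.24×10^7 Pa, τ_CB = 5.02×10^6 Pa; maximum is in AC.
τ_max = T_AC·r/J = 77.63·0.0158/9.91×10^-8 = 1.241×10^7 Pa.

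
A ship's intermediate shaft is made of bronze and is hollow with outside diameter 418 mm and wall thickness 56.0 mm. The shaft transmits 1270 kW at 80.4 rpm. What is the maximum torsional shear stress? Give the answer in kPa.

14800 kPa

ω = 2π·80.4/60 = 8.419 rad/s, so T = P/ω = 1270×10³ / 8.419 = 150800 N·m.
J = π(d_o⁴ − d_i⁴)/32 = π(0.418⁴ − 0.306⁴)/32 = 2.136×10^-3 m⁴.
τ_max = T·r/J = 150800 × 0.209 / 2.136×10^-3 = 1.476×10^7 Pa.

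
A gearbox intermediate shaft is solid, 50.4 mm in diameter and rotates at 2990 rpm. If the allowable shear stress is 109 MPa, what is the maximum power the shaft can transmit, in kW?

J = πd⁴/32 = π(0.0504)⁴/32 = 6.335×10^-7 m⁴.
T_max = τ_allow·J/r = 1.09×10^8 × 6.335×10^-7 / 0.0252 = 2740 N·m.
ω = 2π·2990/60 = 313.1 rad/s, so P_max = T_max·ω = 8.579×10^5 W.

858 kW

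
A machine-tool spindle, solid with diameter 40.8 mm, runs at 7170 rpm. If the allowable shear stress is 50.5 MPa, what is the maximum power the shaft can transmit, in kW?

J = πd⁴/32 = π(0.0408)⁴/32 = 2.720×10^-7 m⁴.
T_max = τ_allow·J/r = 5.05×10^7 × 2.720×10^-7 / 0.0204 = 673.4 N·m.
ω = 2π·7170/60 = 750.8 rad/s, so P_max = T_max·ω = 5.056×10^5 W.

506 kW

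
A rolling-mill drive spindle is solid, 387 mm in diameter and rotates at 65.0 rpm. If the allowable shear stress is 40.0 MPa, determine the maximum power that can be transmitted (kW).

3100 kW

J = πd⁴/32 = π(0.387)⁴/32 = 2.202×10^-3 m⁴.
T_max = τ_allow·J/r = 4.00×10^7 × 2.202×10^-3 / 0.194 = 455200 N·m.
ω = 2π·65.0/60 = 6.807 rad/s, so P_max = T_max·ω = 3.099×10^6 W.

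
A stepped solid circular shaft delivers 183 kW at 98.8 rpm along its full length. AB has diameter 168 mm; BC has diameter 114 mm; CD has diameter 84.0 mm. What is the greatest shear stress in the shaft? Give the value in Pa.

1.52e8 Pa

ω = 2π·98.8/60 = 10.35 rad/s, so T = P/ω = 183×10³ / 10.35 = 17690 N·m.
Under the same torque, τ_max = 16T/(πd³) is largest where d is smallest — segment CD (d = 84.0 mm).
τ_max = 16·17690/(π·(0.0840)³) = 1.520×10^8 Pa.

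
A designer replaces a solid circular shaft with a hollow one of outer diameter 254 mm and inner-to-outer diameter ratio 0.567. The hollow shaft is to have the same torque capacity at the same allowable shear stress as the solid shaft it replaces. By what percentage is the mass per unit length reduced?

27.0 %

Equal τ_max and T ⇒ the solid shaft needs d_s³ = d_o³(1−k⁴), so d_s = 254·(1−0.567⁴)^(1/3) = 244.9 mm.
Area ratio A_h/A_s = d_o²(1−k²)/d_s² = (1−k²)/(1−k⁴)^(2/3) = 0.7297.
Mass saving = 1 − 0.7297 = 27.0 %.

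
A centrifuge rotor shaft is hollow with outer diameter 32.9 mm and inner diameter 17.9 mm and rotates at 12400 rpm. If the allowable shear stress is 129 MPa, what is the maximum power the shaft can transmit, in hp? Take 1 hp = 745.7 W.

J = π(d_o⁴ − d_i⁴)/32 = π(0.0329⁴ − 0.0179⁴)/32 = 1.049×10^-7 m⁴.
T_max = τ_allow·J/r = 1.29×10^8 × 1.049×10^-7 / 0.0164 = 823.0 N·m.
ω = 2π·12400/60 = 1299 rad/s, so P_max = T_max·ω = 1.069×10^6 W.

1430 hp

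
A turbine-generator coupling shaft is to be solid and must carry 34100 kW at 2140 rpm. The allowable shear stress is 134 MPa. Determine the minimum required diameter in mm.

179 mm

ω = 2π·2140/60 = 224.1 rad/s, so T = P/ω = 34100×10³ / 224.1 = 152200 N·m.
For a solid shaft τ_max = 16T/(πd³), so d = (16T/(π τ_allow))^(1/3) = (16·152200/(π·1.34×10^8))^(1/3) = 0.1795 m.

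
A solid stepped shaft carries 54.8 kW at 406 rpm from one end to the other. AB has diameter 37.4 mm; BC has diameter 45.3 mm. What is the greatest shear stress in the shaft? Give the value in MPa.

ω = 2π·406/60 = 42.52 rad/s, so T = P/ω = 54.8×10³ / 42.52 = 1289 N·m.
Under the same torque, τ_max = 16T/(πd³) is largest where d is smallest — segment AB (d = 37.4 mm).
τ_max = 16·1289/(π·(0.0374)³) = 1.255×10^8 Pa.

125 MPa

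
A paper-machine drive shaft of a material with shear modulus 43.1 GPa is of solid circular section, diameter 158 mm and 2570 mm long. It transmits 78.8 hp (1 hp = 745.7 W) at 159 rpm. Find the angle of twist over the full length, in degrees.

0.197°

ω = 2π·159/60 = 16.65 rad/s, so T = P/ω = 78.8×745.7 / 16.65 = 3529 N·m.
J = πd⁴/32 = π(0.158)⁴/32 = 6.118×10^-5 m⁴.
θ = T·L/(G·J) = 3529 × 2.57 / (43.1×10⁹ × 6.118×10^-5) = 3.439×10^-3 rad.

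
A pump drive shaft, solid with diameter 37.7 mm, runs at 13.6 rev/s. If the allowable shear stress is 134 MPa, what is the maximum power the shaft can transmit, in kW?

J = πd⁴/32 = π(0.0377)⁴/32 = 1.983×10^-7 m⁴.
T_max = τ_allow·J/r = 1.34×10^8 × 1.983×10^-7 / 0.0189 = 1410 N·m.
ω = 2π·13.6 = 85.45 rad/s, so P_max = T_max·ω = 1.205×10^5 W.

120 kW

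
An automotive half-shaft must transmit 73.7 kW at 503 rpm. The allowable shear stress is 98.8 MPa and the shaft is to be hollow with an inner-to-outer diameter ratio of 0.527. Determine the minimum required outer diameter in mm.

42.8 mm

ω = 2π·503/60 = 52.67 rad/s, so T = P/ω = 73.7×10³ / 52.67 = 1399 N·m.
For a hollow shaft with d_i/d_o = 0.527: τ_max = 16T/(π d_o³ (1−k⁴)), so d_o = [16T/(π τ_allow (1−k⁴))]^(1/3) = [16·1399/(π·9.88×10^7·0.9229)]^(1/3) = 0.04275 m.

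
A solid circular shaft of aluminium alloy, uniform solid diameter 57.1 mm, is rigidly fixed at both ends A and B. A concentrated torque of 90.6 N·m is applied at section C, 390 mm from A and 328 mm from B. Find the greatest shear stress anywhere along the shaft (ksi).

0.195 ksi

With uniform GJ and both ends fixed, compatibility θ_AC = θ_CB gives T_A·a = T_B·b, together with T_A + T_B = T₀.
T_A = T₀·b/(a+b) = 90.60·328/718.0 = 41.39 N·m; T_B = 49.21 N·m.
τ in each portion: τ_AC = 1.13×10^6 Pa, τ_CB = 1.35×10^6 Pa; maximum is in CB.
τ_max = T_CB·r/J = 49.21·0.0285/1.04×10^-6 = 1.346×10^6 Pa.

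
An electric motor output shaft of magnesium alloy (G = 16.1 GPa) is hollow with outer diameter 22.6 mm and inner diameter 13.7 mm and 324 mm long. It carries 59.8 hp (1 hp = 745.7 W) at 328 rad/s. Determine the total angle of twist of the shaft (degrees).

ω = 328 rad/s, so T = P/ω = 59.8×745.7 / 328.0 = 136.0 N·m.
J = π(d_o⁴ − d_i⁴)/32 = π(0.0226⁴ − 0.0137⁴)/32 = 2.215×10^-8 m⁴.
θ = T·L/(G·J) = 136.0 × 0.324 / (16.1×10⁹ × 2.215×10^-8) = 0.1235 rad.

7.08°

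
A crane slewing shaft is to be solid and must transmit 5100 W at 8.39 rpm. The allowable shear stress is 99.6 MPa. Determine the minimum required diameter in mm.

ω = 2π·8.39/60 = 0.8786 rad/s, so T = P/ω = 5100 / 0.8786 = 5805 N·m.
For a solid shaft τ_max = 16T/(πd³), so d = (16T/(π τ_allow))^(1/3) = (16·5805/(π·9.96×10^7))^(1/3) = 0.06671 m.

66.7 mm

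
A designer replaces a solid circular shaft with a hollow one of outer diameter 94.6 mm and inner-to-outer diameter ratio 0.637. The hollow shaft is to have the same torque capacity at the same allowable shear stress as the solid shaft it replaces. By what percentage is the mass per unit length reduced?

Equal τ_max and T ⇒ the solid shaft needs d_s³ = d_o³(1−k⁴), so d_s = 94.6·(1−0.637⁴)^(1/3) = 89.09 mm.
Area ratio A_h/A_s = d_o²(1−k²)/d_s² = (1−k²)/(1−k⁴)^(2/3) = 0.6700.
Mass saving = 1 − 0.6700 = 33.0 %.

33.0 %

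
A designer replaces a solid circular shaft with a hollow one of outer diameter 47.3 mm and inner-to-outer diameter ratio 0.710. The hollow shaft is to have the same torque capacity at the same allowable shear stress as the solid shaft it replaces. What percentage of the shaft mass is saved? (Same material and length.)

Equal τ_max and T ⇒ the solid shaft needs d_s³ = d_o³(1−k⁴), so d_s = 47.3·(1−0.710⁴)^(1/3) = 42.90 mm.
Area ratio A_h/A_s = d_o²(1−k²)/d_s² = (1−k²)/(1−k⁴)^(2/3) = 0.6029.
Mass saving = 1 − 0.6029 = 39.7 %.

39.7 %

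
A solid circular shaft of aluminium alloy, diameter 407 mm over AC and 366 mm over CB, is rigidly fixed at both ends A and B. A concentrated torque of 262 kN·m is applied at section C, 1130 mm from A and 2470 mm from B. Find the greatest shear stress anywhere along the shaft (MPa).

Compatibility: T_A·a/J_AC = T_B·b/J_CB with T_A + T_B = T₀.
J_AC = 2.69×10^-3 m⁴, J_CB = 1.76×10^-3 m⁴, so T_A = T₀·(J_AC/a)/((J_AC/a)+(J_CB/b)) = 201700 N·m, T_B = 60330 N·m.
τ in each portion: τ_AC = 1.52×10^7 Pa, τ_CB = 6.27×10^6 Pa; maximum is in AC.
τ_max = T_AC·r/J = 201700·0.203/2.69×10^-3 = 1.523×10^7 Pa.

15.2 MPa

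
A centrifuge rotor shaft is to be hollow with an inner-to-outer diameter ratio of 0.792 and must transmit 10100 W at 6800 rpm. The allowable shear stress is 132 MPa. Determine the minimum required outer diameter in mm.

9.66 mm

ω = 2π·6800/60 = 712.1 rad/s, so T = P/ω = 10100 / 712.1 = 14.18 N·m.
For a hollow shaft with d_i/d_o = 0.792: τ_max = 16T/(π d_o³ (1−k⁴)), so d_o = [16T/(π τ_allow (1−k⁴))]^(1/3) = [16·14.18/(π·1.32×10^8·0.6065)]^(1/3) = 0.009663 m.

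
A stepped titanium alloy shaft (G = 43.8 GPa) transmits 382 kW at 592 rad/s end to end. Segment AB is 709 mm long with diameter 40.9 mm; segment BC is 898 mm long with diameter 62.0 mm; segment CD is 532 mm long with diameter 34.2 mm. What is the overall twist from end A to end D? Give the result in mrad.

105 mrad

ω = 592 rad/s, so T = P/ω = 382×10³ / 592.0 = 645.3 N·m.
J_AB = π(0.0409)⁴/32 = 2.75×10^-7 m⁴; J_BC = π(0.0620)⁴/32 = 1.45×10^-6 m⁴; J_CD = π(0.0342)⁴/32 = 1.34×10^-7 m⁴.
θ = (T/G)·Σ L_i/J_i = (645.3/43.8×10⁹)·(0.709/2.75×10^-7 + 0.898/1.45×10^-6 + 0.532/1.34×10^-7) = 0.1055 rad.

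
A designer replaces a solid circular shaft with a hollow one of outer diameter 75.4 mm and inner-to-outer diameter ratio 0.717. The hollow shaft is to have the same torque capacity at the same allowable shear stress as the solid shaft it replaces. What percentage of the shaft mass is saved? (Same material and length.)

Equal τ_max and T ⇒ the solid shaft needs d_s³ = d_o³(1−k⁴), so d_s = 75.4·(1−0.717⁴)^(1/3) = 68.07 mm.
Area ratio A_h/A_s = d_o²(1−k²)/d_s² = (1−k²)/(1−k⁴)^(2/3) = 0.5962.
Mass saving = 1 − 0.5962 = 40.4 %.

40.4 %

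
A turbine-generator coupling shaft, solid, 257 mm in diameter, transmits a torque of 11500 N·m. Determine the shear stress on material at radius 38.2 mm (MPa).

J = πd⁴/32 = π(0.257)⁴/32 = 4.283×10^-4 m⁴.
Shear stress varies linearly with radius: τ = T·r/J = 11500 × 0.0382 / 4.283×10^-4 = 1.026×10^6 Pa.

1.03 MPa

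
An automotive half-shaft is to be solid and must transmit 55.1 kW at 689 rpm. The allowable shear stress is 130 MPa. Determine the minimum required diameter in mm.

ω = 2π·689/60 = 72.15 rad/s, so T = P/ω = 55.1×10³ / 72.15 = 763.7 N·m.
For a solid shaft τ_max = 16T/(πd³), so d = (16T/(π τ_allow))^(1/3) = (16·763.7/(π·1.30×10^8))^(1/3) = 0.03104 m.

31.0 mm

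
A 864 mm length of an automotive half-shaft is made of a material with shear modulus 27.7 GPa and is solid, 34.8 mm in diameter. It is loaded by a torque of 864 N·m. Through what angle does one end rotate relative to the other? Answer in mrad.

J = πd⁴/32 = π(0.0348)⁴/32 = 1.440×10^-7 m⁴.
θ = T·L/(G·J) = 864.0 × 0.864 / (27.7×10⁹ × 1.440×10^-7) = 0.1872 rad.

187 mrad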